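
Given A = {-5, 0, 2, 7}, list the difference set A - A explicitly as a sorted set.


A - A = {a - a' : a, a' ∈ A}.
Compute a - a' for each ordered pair (a, a'):
a = -5: -5--5=0, -5-0=-5, -5-2=-7, -5-7=-12
a = 0: 0--5=5, 0-0=0, 0-2=-2, 0-7=-7
a = 2: 2--5=7, 2-0=2, 2-2=0, 2-7=-5
a = 7: 7--5=12, 7-0=7, 7-2=5, 7-7=0
Collecting distinct values (and noting 0 appears from a-a):
A - A = {-12, -7, -5, -2, 0, 2, 5, 7, 12}
|A - A| = 9

A - A = {-12, -7, -5, -2, 0, 2, 5, 7, 12}


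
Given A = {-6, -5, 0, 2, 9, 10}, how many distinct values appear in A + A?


A + A = {a + a' : a, a' ∈ A}; |A| = 6.
General bounds: 2|A| - 1 ≤ |A + A| ≤ |A|(|A|+1)/2, i.e. 11 ≤ |A + A| ≤ 21.
Lower bound 2|A|-1 is attained iff A is an arithmetic progression.
Enumerate sums a + a' for a ≤ a' (symmetric, so this suffices):
a = -6: -6+-6=-12, -6+-5=-11, -6+0=-6, -6+2=-4, -6+9=3, -6+10=4
a = -5: -5+-5=-10, -5+0=-5, -5+2=-3, -5+9=4, -5+10=5
a = 0: 0+0=0, 0+2=2, 0+9=9, 0+10=10
a = 2: 2+2=4, 2+9=11, 2+10=12
a = 9: 9+9=18, 9+10=19
a = 10: 10+10=20
Distinct sums: {-12, -11, -10, -6, -5, -4, -3, 0, 2, 3, 4, 5, 9, 10, 11, 12, 18, 19, 20}
|A + A| = 19

|A + A| = 19


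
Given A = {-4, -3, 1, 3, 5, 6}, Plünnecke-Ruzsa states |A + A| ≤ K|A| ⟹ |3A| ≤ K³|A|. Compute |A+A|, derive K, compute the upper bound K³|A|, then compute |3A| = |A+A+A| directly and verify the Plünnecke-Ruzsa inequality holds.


|A| = 6.
Step 1: Compute A + A by enumerating all 36 pairs.
A + A = {-8, -7, -6, -3, -2, -1, 0, 1, 2, 3, 4, 6, 7, 8, 9, 10, 11, 12}, so |A + A| = 18.
Step 2: Doubling constant K = |A + A|/|A| = 18/6 = 18/6 ≈ 3.0000.
Step 3: Plünnecke-Ruzsa gives |3A| ≤ K³·|A| = (3.0000)³ · 6 ≈ 162.0000.
Step 4: Compute 3A = A + A + A directly by enumerating all triples (a,b,c) ∈ A³; |3A| = 30.
Step 5: Check 30 ≤ 162.0000? Yes ✓.

K = 18/6, Plünnecke-Ruzsa bound K³|A| ≈ 162.0000, |3A| = 30, inequality holds.


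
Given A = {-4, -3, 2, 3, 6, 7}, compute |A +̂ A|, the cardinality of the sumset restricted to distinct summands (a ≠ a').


Restricted sumset: A +̂ A = {a + a' : a ∈ A, a' ∈ A, a ≠ a'}.
Equivalently, take A + A and drop any sum 2a that is achievable ONLY as a + a for a ∈ A (i.e. sums representable only with equal summands).
Enumerate pairs (a, a') with a < a' (symmetric, so each unordered pair gives one sum; this covers all a ≠ a'):
  -4 + -3 = -7
  -4 + 2 = -2
  -4 + 3 = -1
  -4 + 6 = 2
  -4 + 7 = 3
  -3 + 2 = -1
  -3 + 3 = 0
  -3 + 6 = 3
  -3 + 7 = 4
  2 + 3 = 5
  2 + 6 = 8
  2 + 7 = 9
  3 + 6 = 9
  3 + 7 = 10
  6 + 7 = 13
Collected distinct sums: {-7, -2, -1, 0, 2, 3, 4, 5, 8, 9, 10, 13}
|A +̂ A| = 12
(Reference bound: |A +̂ A| ≥ 2|A| - 3 for |A| ≥ 2, with |A| = 6 giving ≥ 9.)

|A +̂ A| = 12


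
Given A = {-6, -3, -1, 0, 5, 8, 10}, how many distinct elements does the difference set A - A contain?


A - A = {a - a' : a, a' ∈ A}; |A| = 7.
Bounds: 2|A|-1 ≤ |A - A| ≤ |A|² - |A| + 1, i.e. 13 ≤ |A - A| ≤ 43.
Note: 0 ∈ A - A always (from a - a). The set is symmetric: if d ∈ A - A then -d ∈ A - A.
Enumerate nonzero differences d = a - a' with a > a' (then include -d):
Positive differences: {1, 2, 3, 5, 6, 8, 9, 10, 11, 13, 14, 16}
Full difference set: {0} ∪ (positive diffs) ∪ (negative diffs).
|A - A| = 1 + 2·12 = 25 (matches direct enumeration: 25).

|A - A| = 25


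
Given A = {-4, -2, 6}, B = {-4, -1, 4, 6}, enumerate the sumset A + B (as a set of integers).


A + B = {a + b : a ∈ A, b ∈ B}.
Enumerate all |A|·|B| = 3·4 = 12 pairs (a, b) and collect distinct sums.
a = -4: -4+-4=-8, -4+-1=-5, -4+4=0, -4+6=2
a = -2: -2+-4=-6, -2+-1=-3, -2+4=2, -2+6=4
a = 6: 6+-4=2, 6+-1=5, 6+4=10, 6+6=12
Collecting distinct sums: A + B = {-8, -6, -5, -3, 0, 2, 4, 5, 10, 12}
|A + B| = 10

A + B = {-8, -6, -5, -3, 0, 2, 4, 5, 10, 12}


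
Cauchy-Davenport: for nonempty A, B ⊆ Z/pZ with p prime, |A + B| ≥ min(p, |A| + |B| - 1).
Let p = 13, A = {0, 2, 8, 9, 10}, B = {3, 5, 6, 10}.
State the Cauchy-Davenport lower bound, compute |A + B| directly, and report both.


Cauchy-Davenport: |A + B| ≥ min(p, |A| + |B| - 1) for A, B nonempty in Z/pZ.
|A| = 5, |B| = 4, p = 13.
CD lower bound = min(13, 5 + 4 - 1) = min(13, 8) = 8.
Compute A + B mod 13 directly:
a = 0: 0+3=3, 0+5=5, 0+6=6, 0+10=10
a = 2: 2+3=5, 2+5=7, 2+6=8, 2+10=12
a = 8: 8+3=11, 8+5=0, 8+6=1, 8+10=5
a = 9: 9+3=12, 9+5=1, 9+6=2, 9+10=6
a = 10: 10+3=0, 10+5=2, 10+6=3, 10+10=7
A + B = {0, 1, 2, 3, 5, 6, 7, 8, 10, 11, 12}, so |A + B| = 11.
Verify: 11 ≥ 8? Yes ✓.

CD lower bound = 8, actual |A + B| = 11.


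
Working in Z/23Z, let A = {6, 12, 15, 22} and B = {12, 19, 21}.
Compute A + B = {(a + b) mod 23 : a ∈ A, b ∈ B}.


Work in Z/23Z: reduce every sum a + b modulo 23.
Enumerate all 12 pairs:
a = 6: 6+12=18, 6+19=2, 6+21=4
a = 12: 12+12=1, 12+19=8, 12+21=10
a = 15: 15+12=4, 15+19=11, 15+21=13
a = 22: 22+12=11, 22+19=18, 22+21=20
Distinct residues collected: {1, 2, 4, 8, 10, 11, 13, 18, 20}
|A + B| = 9 (out of 23 total residues).

A + B = {1, 2, 4, 8, 10, 11, 13, 18, 20}


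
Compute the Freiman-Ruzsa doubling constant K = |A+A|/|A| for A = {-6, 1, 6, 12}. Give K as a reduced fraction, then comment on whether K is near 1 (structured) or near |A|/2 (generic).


|A| = 4.
Compute A + A by enumerating all 16 pairs.
A + A = {-12, -5, 0, 2, 6, 7, 12, 13, 18, 24}, so |A + A| = 10.
K = |A + A| / |A| = 10/4 = 5/2 ≈ 2.5000.
Reference: AP of size 4 gives K = 7/4 ≈ 1.7500; a fully generic set of size 4 gives K ≈ 2.5000.

|A| = 4, |A + A| = 10, K = 10/4 = 5/2.


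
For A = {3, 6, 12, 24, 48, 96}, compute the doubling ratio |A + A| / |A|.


|A| = 6.
Compute A + A by enumerating all 36 pairs.
A + A = {6, 9, 12, 15, 18, 24, 27, 30, 36, 48, 51, 54, 60, 72, 96, 99, 102, 108, 120, 144, 192}, so |A + A| = 21.
K = |A + A| / |A| = 21/6 = 7/2 ≈ 3.5000.
Reference: AP of size 6 gives K = 11/6 ≈ 1.8333; a fully generic set of size 6 gives K ≈ 3.5000.

|A| = 6, |A + A| = 21, K = 21/6 = 7/2.


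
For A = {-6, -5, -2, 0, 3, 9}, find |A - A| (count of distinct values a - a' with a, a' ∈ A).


A - A = {a - a' : a, a' ∈ A}; |A| = 6.
Bounds: 2|A|-1 ≤ |A - A| ≤ |A|² - |A| + 1, i.e. 11 ≤ |A - A| ≤ 31.
Note: 0 ∈ A - A always (from a - a). The set is symmetric: if d ∈ A - A then -d ∈ A - A.
Enumerate nonzero differences d = a - a' with a > a' (then include -d):
Positive differences: {1, 2, 3, 4, 5, 6, 8, 9, 11, 14, 15}
Full difference set: {0} ∪ (positive diffs) ∪ (negative diffs).
|A - A| = 1 + 2·11 = 23 (matches direct enumeration: 23).

|A - A| = 23


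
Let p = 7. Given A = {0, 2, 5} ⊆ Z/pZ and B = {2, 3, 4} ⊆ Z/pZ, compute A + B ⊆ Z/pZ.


Work in Z/7Z: reduce every sum a + b modulo 7.
Enumerate all 9 pairs:
a = 0: 0+2=2, 0+3=3, 0+4=4
a = 2: 2+2=4, 2+3=5, 2+4=6
a = 5: 5+2=0, 5+3=1, 5+4=2
Distinct residues collected: {0, 1, 2, 3, 4, 5, 6}
|A + B| = 7 (out of 7 total residues).

A + B = {0, 1, 2, 3, 4, 5, 6}


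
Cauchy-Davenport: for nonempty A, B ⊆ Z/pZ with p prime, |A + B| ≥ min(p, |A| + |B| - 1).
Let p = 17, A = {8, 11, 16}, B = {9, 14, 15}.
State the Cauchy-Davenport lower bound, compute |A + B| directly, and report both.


Cauchy-Davenport: |A + B| ≥ min(p, |A| + |B| - 1) for A, B nonempty in Z/pZ.
|A| = 3, |B| = 3, p = 17.
CD lower bound = min(17, 3 + 3 - 1) = min(17, 5) = 5.
Compute A + B mod 17 directly:
a = 8: 8+9=0, 8+14=5, 8+15=6
a = 11: 11+9=3, 11+14=8, 11+15=9
a = 16: 16+9=8, 16+14=13, 16+15=14
A + B = {0, 3, 5, 6, 8, 9, 13, 14}, so |A + B| = 8.
Verify: 8 ≥ 5? Yes ✓.

CD lower bound = 5, actual |A + B| = 8.


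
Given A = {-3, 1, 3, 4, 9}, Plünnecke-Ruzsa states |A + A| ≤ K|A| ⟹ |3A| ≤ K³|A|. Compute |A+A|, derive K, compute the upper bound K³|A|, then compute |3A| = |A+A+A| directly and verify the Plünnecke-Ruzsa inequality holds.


|A| = 5.
Step 1: Compute A + A by enumerating all 25 pairs.
A + A = {-6, -2, 0, 1, 2, 4, 5, 6, 7, 8, 10, 12, 13, 18}, so |A + A| = 14.
Step 2: Doubling constant K = |A + A|/|A| = 14/5 = 14/5 ≈ 2.8000.
Step 3: Plünnecke-Ruzsa gives |3A| ≤ K³·|A| = (2.8000)³ · 5 ≈ 109.7600.
Step 4: Compute 3A = A + A + A directly by enumerating all triples (a,b,c) ∈ A³; |3A| = 26.
Step 5: Check 26 ≤ 109.7600? Yes ✓.

K = 14/5, Plünnecke-Ruzsa bound K³|A| ≈ 109.7600, |3A| = 26, inequality holds.


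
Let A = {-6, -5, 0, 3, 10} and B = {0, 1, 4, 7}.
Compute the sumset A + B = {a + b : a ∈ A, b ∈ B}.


A + B = {a + b : a ∈ A, b ∈ B}.
Enumerate all |A|·|B| = 5·4 = 20 pairs (a, b) and collect distinct sums.
a = -6: -6+0=-6, -6+1=-5, -6+4=-2, -6+7=1
a = -5: -5+0=-5, -5+1=-4, -5+4=-1, -5+7=2
a = 0: 0+0=0, 0+1=1, 0+4=4, 0+7=7
a = 3: 3+0=3, 3+1=4, 3+4=7, 3+7=10
a = 10: 10+0=10, 10+1=11, 10+4=14, 10+7=17
Collecting distinct sums: A + B = {-6, -5, -4, -2, -1, 0, 1, 2, 3, 4, 7, 10, 11, 14, 17}
|A + B| = 15

A + B = {-6, -5, -4, -2, -1, 0, 1, 2, 3, 4, 7, 10, 11, 14, 17}


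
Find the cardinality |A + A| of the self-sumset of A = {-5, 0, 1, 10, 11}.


A + A = {a + a' : a, a' ∈ A}; |A| = 5.
General bounds: 2|A| - 1 ≤ |A + A| ≤ |A|(|A|+1)/2, i.e. 9 ≤ |A + A| ≤ 15.
Lower bound 2|A|-1 is attained iff A is an arithmetic progression.
Enumerate sums a + a' for a ≤ a' (symmetric, so this suffices):
a = -5: -5+-5=-10, -5+0=-5, -5+1=-4, -5+10=5, -5+11=6
a = 0: 0+0=0, 0+1=1, 0+10=10, 0+11=11
a = 1: 1+1=2, 1+10=11, 1+11=12
a = 10: 10+10=20, 10+11=21
a = 11: 11+11=22
Distinct sums: {-10, -5, -4, 0, 1, 2, 5, 6, 10, 11, 12, 20, 21, 22}
|A + A| = 14

|A + A| = 14


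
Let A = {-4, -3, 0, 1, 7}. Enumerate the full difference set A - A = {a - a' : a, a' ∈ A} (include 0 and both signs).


A - A = {a - a' : a, a' ∈ A}.
Compute a - a' for each ordered pair (a, a'):
a = -4: -4--4=0, -4--3=-1, -4-0=-4, -4-1=-5, -4-7=-11
a = -3: -3--4=1, -3--3=0, -3-0=-3, -3-1=-4, -3-7=-10
a = 0: 0--4=4, 0--3=3, 0-0=0, 0-1=-1, 0-7=-7
a = 1: 1--4=5, 1--3=4, 1-0=1, 1-1=0, 1-7=-6
a = 7: 7--4=11, 7--3=10, 7-0=7, 7-1=6, 7-7=0
Collecting distinct values (and noting 0 appears from a-a):
A - A = {-11, -10, -7, -6, -5, -4, -3, -1, 0, 1, 3, 4, 5, 6, 7, 10, 11}
|A - A| = 17

A - A = {-11, -10, -7, -6, -5, -4, -3, -1, 0, 1, 3, 4, 5, 6, 7, 10, 11}


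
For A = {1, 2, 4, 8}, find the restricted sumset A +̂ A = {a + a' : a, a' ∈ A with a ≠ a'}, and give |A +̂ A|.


Restricted sumset: A +̂ A = {a + a' : a ∈ A, a' ∈ A, a ≠ a'}.
Equivalently, take A + A and drop any sum 2a that is achievable ONLY as a + a for a ∈ A (i.e. sums representable only with equal summands).
Enumerate pairs (a, a') with a < a' (symmetric, so each unordered pair gives one sum; this covers all a ≠ a'):
  1 + 2 = 3
  1 + 4 = 5
  1 + 8 = 9
  2 + 4 = 6
  2 + 8 = 10
  4 + 8 = 12
Collected distinct sums: {3, 5, 6, 9, 10, 12}
|A +̂ A| = 6
(Reference bound: |A +̂ A| ≥ 2|A| - 3 for |A| ≥ 2, with |A| = 4 giving ≥ 5.)

|A +̂ A| = 6


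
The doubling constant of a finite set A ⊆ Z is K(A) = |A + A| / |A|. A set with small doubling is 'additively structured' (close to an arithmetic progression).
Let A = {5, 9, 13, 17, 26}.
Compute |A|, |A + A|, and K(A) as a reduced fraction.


|A| = 5.
Compute A + A by enumerating all 25 pairs.
A + A = {10, 14, 18, 22, 26, 30, 31, 34, 35, 39, 43, 52}, so |A + A| = 12.
K = |A + A| / |A| = 12/5 (already in lowest terms) ≈ 2.4000.
Reference: AP of size 5 gives K = 9/5 ≈ 1.8000; a fully generic set of size 5 gives K ≈ 3.0000.

|A| = 5, |A + A| = 12, K = 12/5.


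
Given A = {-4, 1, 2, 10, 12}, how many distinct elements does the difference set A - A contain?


A - A = {a - a' : a, a' ∈ A}; |A| = 5.
Bounds: 2|A|-1 ≤ |A - A| ≤ |A|² - |A| + 1, i.e. 9 ≤ |A - A| ≤ 21.
Note: 0 ∈ A - A always (from a - a). The set is symmetric: if d ∈ A - A then -d ∈ A - A.
Enumerate nonzero differences d = a - a' with a > a' (then include -d):
Positive differences: {1, 2, 5, 6, 8, 9, 10, 11, 14, 16}
Full difference set: {0} ∪ (positive diffs) ∪ (negative diffs).
|A - A| = 1 + 2·10 = 21 (matches direct enumeration: 21).

|A - A| = 21


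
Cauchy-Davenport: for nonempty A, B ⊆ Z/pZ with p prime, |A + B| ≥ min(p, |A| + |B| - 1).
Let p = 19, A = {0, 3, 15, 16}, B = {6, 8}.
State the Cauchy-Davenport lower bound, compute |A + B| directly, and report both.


Cauchy-Davenport: |A + B| ≥ min(p, |A| + |B| - 1) for A, B nonempty in Z/pZ.
|A| = 4, |B| = 2, p = 19.
CD lower bound = min(19, 4 + 2 - 1) = min(19, 5) = 5.
Compute A + B mod 19 directly:
a = 0: 0+6=6, 0+8=8
a = 3: 3+6=9, 3+8=11
a = 15: 15+6=2, 15+8=4
a = 16: 16+6=3, 16+8=5
A + B = {2, 3, 4, 5, 6, 8, 9, 11}, so |A + B| = 8.
Verify: 8 ≥ 5? Yes ✓.

CD lower bound = 5, actual |A + B| = 8.


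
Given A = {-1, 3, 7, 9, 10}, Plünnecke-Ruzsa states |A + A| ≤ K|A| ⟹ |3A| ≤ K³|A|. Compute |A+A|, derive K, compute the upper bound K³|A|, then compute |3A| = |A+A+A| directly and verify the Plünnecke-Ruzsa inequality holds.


|A| = 5.
Step 1: Compute A + A by enumerating all 25 pairs.
A + A = {-2, 2, 6, 8, 9, 10, 12, 13, 14, 16, 17, 18, 19, 20}, so |A + A| = 14.
Step 2: Doubling constant K = |A + A|/|A| = 14/5 = 14/5 ≈ 2.8000.
Step 3: Plünnecke-Ruzsa gives |3A| ≤ K³·|A| = (2.8000)³ · 5 ≈ 109.7600.
Step 4: Compute 3A = A + A + A directly by enumerating all triples (a,b,c) ∈ A³; |3A| = 25.
Step 5: Check 25 ≤ 109.7600? Yes ✓.

K = 14/5, Plünnecke-Ruzsa bound K³|A| ≈ 109.7600, |3A| = 25, inequality holds.


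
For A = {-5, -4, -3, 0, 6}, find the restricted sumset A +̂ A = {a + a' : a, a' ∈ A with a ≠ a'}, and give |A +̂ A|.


Restricted sumset: A +̂ A = {a + a' : a ∈ A, a' ∈ A, a ≠ a'}.
Equivalently, take A + A and drop any sum 2a that is achievable ONLY as a + a for a ∈ A (i.e. sums representable only with equal summands).
Enumerate pairs (a, a') with a < a' (symmetric, so each unordered pair gives one sum; this covers all a ≠ a'):
  -5 + -4 = -9
  -5 + -3 = -8
  -5 + 0 = -5
  -5 + 6 = 1
  -4 + -3 = -7
  -4 + 0 = -4
  -4 + 6 = 2
  -3 + 0 = -3
  -3 + 6 = 3
  0 + 6 = 6
Collected distinct sums: {-9, -8, -7, -5, -4, -3, 1, 2, 3, 6}
|A +̂ A| = 10
(Reference bound: |A +̂ A| ≥ 2|A| - 3 for |A| ≥ 2, with |A| = 5 giving ≥ 7.)

|A +̂ A| = 10


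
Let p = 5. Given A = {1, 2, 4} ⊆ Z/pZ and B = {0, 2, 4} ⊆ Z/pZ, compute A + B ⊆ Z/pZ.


Work in Z/5Z: reduce every sum a + b modulo 5.
Enumerate all 9 pairs:
a = 1: 1+0=1, 1+2=3, 1+4=0
a = 2: 2+0=2, 2+2=4, 2+4=1
a = 4: 4+0=4, 4+2=1, 4+4=3
Distinct residues collected: {0, 1, 2, 3, 4}
|A + B| = 5 (out of 5 total residues).

A + B = {0, 1, 2, 3, 4}


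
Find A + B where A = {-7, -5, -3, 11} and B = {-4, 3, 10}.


A + B = {a + b : a ∈ A, b ∈ B}.
Enumerate all |A|·|B| = 4·3 = 12 pairs (a, b) and collect distinct sums.
a = -7: -7+-4=-11, -7+3=-4, -7+10=3
a = -5: -5+-4=-9, -5+3=-2, -5+10=5
a = -3: -3+-4=-7, -3+3=0, -3+10=7
a = 11: 11+-4=7, 11+3=14, 11+10=21
Collecting distinct sums: A + B = {-11, -9, -7, -4, -2, 0, 3, 5, 7, 14, 21}
|A + B| = 11

A + B = {-11, -9, -7, -4, -2, 0, 3, 5, 7, 14, 21}


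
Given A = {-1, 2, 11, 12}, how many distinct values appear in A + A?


A + A = {a + a' : a, a' ∈ A}; |A| = 4.
General bounds: 2|A| - 1 ≤ |A + A| ≤ |A|(|A|+1)/2, i.e. 7 ≤ |A + A| ≤ 10.
Lower bound 2|A|-1 is attained iff A is an arithmetic progression.
Enumerate sums a + a' for a ≤ a' (symmetric, so this suffices):
a = -1: -1+-1=-2, -1+2=1, -1+11=10, -1+12=11
a = 2: 2+2=4, 2+11=13, 2+12=14
a = 11: 11+11=22, 11+12=23
a = 12: 12+12=24
Distinct sums: {-2, 1, 4, 10, 11, 13, 14, 22, 23, 24}
|A + A| = 10

|A + A| = 10


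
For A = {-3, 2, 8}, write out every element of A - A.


A - A = {a - a' : a, a' ∈ A}.
Compute a - a' for each ordered pair (a, a'):
a = -3: -3--3=0, -3-2=-5, -3-8=-11
a = 2: 2--3=5, 2-2=0, 2-8=-6
a = 8: 8--3=11, 8-2=6, 8-8=0
Collecting distinct values (and noting 0 appears from a-a):
A - A = {-11, -6, -5, 0, 5, 6, 11}
|A - A| = 7

A - A = {-11, -6, -5, 0, 5, 6, 11}


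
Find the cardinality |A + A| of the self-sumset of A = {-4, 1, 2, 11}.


A + A = {a + a' : a, a' ∈ A}; |A| = 4.
General bounds: 2|A| - 1 ≤ |A + A| ≤ |A|(|A|+1)/2, i.e. 7 ≤ |A + A| ≤ 10.
Lower bound 2|A|-1 is attained iff A is an arithmetic progression.
Enumerate sums a + a' for a ≤ a' (symmetric, so this suffices):
a = -4: -4+-4=-8, -4+1=-3, -4+2=-2, -4+11=7
a = 1: 1+1=2, 1+2=3, 1+11=12
a = 2: 2+2=4, 2+11=13
a = 11: 11+11=22
Distinct sums: {-8, -3, -2, 2, 3, 4, 7, 12, 13, 22}
|A + A| = 10

|A + A| = 10


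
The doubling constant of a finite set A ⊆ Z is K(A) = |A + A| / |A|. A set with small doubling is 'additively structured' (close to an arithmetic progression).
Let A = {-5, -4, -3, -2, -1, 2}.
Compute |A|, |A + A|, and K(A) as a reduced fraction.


|A| = 6.
Compute A + A by enumerating all 36 pairs.
A + A = {-10, -9, -8, -7, -6, -5, -4, -3, -2, -1, 0, 1, 4}, so |A + A| = 13.
K = |A + A| / |A| = 13/6 (already in lowest terms) ≈ 2.1667.
Reference: AP of size 6 gives K = 11/6 ≈ 1.8333; a fully generic set of size 6 gives K ≈ 3.5000.

|A| = 6, |A + A| = 13, K = 13/6.


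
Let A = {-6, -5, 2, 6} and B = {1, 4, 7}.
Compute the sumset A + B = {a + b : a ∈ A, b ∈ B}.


A + B = {a + b : a ∈ A, b ∈ B}.
Enumerate all |A|·|B| = 4·3 = 12 pairs (a, b) and collect distinct sums.
a = -6: -6+1=-5, -6+4=-2, -6+7=1
a = -5: -5+1=-4, -5+4=-1, -5+7=2
a = 2: 2+1=3, 2+4=6, 2+7=9
a = 6: 6+1=7, 6+4=10, 6+7=13
Collecting distinct sums: A + B = {-5, -4, -2, -1, 1, 2, 3, 6, 7, 9, 10, 13}
|A + B| = 12

A + B = {-5, -4, -2, -1, 1, 2, 3, 6, 7, 9, 10, 13}


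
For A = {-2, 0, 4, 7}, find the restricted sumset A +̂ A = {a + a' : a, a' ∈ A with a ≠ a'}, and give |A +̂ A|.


Restricted sumset: A +̂ A = {a + a' : a ∈ A, a' ∈ A, a ≠ a'}.
Equivalently, take A + A and drop any sum 2a that is achievable ONLY as a + a for a ∈ A (i.e. sums representable only with equal summands).
Enumerate pairs (a, a') with a < a' (symmetric, so each unordered pair gives one sum; this covers all a ≠ a'):
  -2 + 0 = -2
  -2 + 4 = 2
  -2 + 7 = 5
  0 + 4 = 4
  0 + 7 = 7
  4 + 7 = 11
Collected distinct sums: {-2, 2, 4, 5, 7, 11}
|A +̂ A| = 6
(Reference bound: |A +̂ A| ≥ 2|A| - 3 for |A| ≥ 2, with |A| = 4 giving ≥ 5.)

|A +̂ A| = 6


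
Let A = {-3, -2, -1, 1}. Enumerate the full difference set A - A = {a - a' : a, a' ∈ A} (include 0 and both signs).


A - A = {a - a' : a, a' ∈ A}.
Compute a - a' for each ordered pair (a, a'):
a = -3: -3--3=0, -3--2=-1, -3--1=-2, -3-1=-4
a = -2: -2--3=1, -2--2=0, -2--1=-1, -2-1=-3
a = -1: -1--3=2, -1--2=1, -1--1=0, -1-1=-2
a = 1: 1--3=4, 1--2=3, 1--1=2, 1-1=0
Collecting distinct values (and noting 0 appears from a-a):
A - A = {-4, -3, -2, -1, 0, 1, 2, 3, 4}
|A - A| = 9

A - A = {-4, -3, -2, -1, 0, 1, 2, 3, 4}


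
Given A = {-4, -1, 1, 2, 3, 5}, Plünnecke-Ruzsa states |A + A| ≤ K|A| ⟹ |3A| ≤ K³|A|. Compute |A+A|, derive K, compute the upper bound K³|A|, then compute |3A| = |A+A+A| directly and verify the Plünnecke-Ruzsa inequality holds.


|A| = 6.
Step 1: Compute A + A by enumerating all 36 pairs.
A + A = {-8, -5, -3, -2, -1, 0, 1, 2, 3, 4, 5, 6, 7, 8, 10}, so |A + A| = 15.
Step 2: Doubling constant K = |A + A|/|A| = 15/6 = 15/6 ≈ 2.5000.
Step 3: Plünnecke-Ruzsa gives |3A| ≤ K³·|A| = (2.5000)³ · 6 ≈ 93.7500.
Step 4: Compute 3A = A + A + A directly by enumerating all triples (a,b,c) ∈ A³; |3A| = 24.
Step 5: Check 24 ≤ 93.7500? Yes ✓.

K = 15/6, Plünnecke-Ruzsa bound K³|A| ≈ 93.7500, |3A| = 24, inequality holds.


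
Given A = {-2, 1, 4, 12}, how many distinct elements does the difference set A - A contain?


A - A = {a - a' : a, a' ∈ A}; |A| = 4.
Bounds: 2|A|-1 ≤ |A - A| ≤ |A|² - |A| + 1, i.e. 7 ≤ |A - A| ≤ 13.
Note: 0 ∈ A - A always (from a - a). The set is symmetric: if d ∈ A - A then -d ∈ A - A.
Enumerate nonzero differences d = a - a' with a > a' (then include -d):
Positive differences: {3, 6, 8, 11, 14}
Full difference set: {0} ∪ (positive diffs) ∪ (negative diffs).
|A - A| = 1 + 2·5 = 11 (matches direct enumeration: 11).

|A - A| = 11


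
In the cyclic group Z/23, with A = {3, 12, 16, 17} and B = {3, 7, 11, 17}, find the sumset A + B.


Work in Z/23Z: reduce every sum a + b modulo 23.
Enumerate all 16 pairs:
a = 3: 3+3=6, 3+7=10, 3+11=14, 3+17=20
a = 12: 12+3=15, 12+7=19, 12+11=0, 12+17=6
a = 16: 16+3=19, 16+7=0, 16+11=4, 16+17=10
a = 17: 17+3=20, 17+7=1, 17+11=5, 17+17=11
Distinct residues collected: {0, 1, 4, 5, 6, 10, 11, 14, 15, 19, 20}
|A + B| = 11 (out of 23 total residues).

A + B = {0, 1, 4, 5, 6, 10, 11, 14, 15, 19, 20}


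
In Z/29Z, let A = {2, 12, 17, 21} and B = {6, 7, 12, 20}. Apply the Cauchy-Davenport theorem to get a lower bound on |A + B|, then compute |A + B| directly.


Cauchy-Davenport: |A + B| ≥ min(p, |A| + |B| - 1) for A, B nonempty in Z/pZ.
|A| = 4, |B| = 4, p = 29.
CD lower bound = min(29, 4 + 4 - 1) = min(29, 7) = 7.
Compute A + B mod 29 directly:
a = 2: 2+6=8, 2+7=9, 2+12=14, 2+20=22
a = 12: 12+6=18, 12+7=19, 12+12=24, 12+20=3
a = 17: 17+6=23, 17+7=24, 17+12=0, 17+20=8
a = 21: 21+6=27, 21+7=28, 21+12=4, 21+20=12
A + B = {0, 3, 4, 8, 9, 12, 14, 18, 19, 22, 23, 24, 27, 28}, so |A + B| = 14.
Verify: 14 ≥ 7? Yes ✓.

CD lower bound = 7, actual |A + B| = 14.


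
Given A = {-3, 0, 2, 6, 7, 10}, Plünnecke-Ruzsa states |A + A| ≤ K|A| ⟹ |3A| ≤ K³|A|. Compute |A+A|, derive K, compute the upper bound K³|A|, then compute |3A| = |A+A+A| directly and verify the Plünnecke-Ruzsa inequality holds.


|A| = 6.
Step 1: Compute A + A by enumerating all 36 pairs.
A + A = {-6, -3, -1, 0, 2, 3, 4, 6, 7, 8, 9, 10, 12, 13, 14, 16, 17, 20}, so |A + A| = 18.
Step 2: Doubling constant K = |A + A|/|A| = 18/6 = 18/6 ≈ 3.0000.
Step 3: Plünnecke-Ruzsa gives |3A| ≤ K³·|A| = (3.0000)³ · 6 ≈ 162.0000.
Step 4: Compute 3A = A + A + A directly by enumerating all triples (a,b,c) ∈ A³; |3A| = 33.
Step 5: Check 33 ≤ 162.0000? Yes ✓.

K = 18/6, Plünnecke-Ruzsa bound K³|A| ≈ 162.0000, |3A| = 33, inequality holds.


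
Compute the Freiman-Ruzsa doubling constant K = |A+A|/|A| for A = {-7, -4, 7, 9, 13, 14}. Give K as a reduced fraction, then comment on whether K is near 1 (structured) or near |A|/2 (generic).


|A| = 6.
Compute A + A by enumerating all 36 pairs.
A + A = {-14, -11, -8, 0, 2, 3, 5, 6, 7, 9, 10, 14, 16, 18, 20, 21, 22, 23, 26, 27, 28}, so |A + A| = 21.
K = |A + A| / |A| = 21/6 = 7/2 ≈ 3.5000.
Reference: AP of size 6 gives K = 11/6 ≈ 1.8333; a fully generic set of size 6 gives K ≈ 3.5000.

|A| = 6, |A + A| = 21, K = 21/6 = 7/2.


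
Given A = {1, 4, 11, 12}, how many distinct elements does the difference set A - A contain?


A - A = {a - a' : a, a' ∈ A}; |A| = 4.
Bounds: 2|A|-1 ≤ |A - A| ≤ |A|² - |A| + 1, i.e. 7 ≤ |A - A| ≤ 13.
Note: 0 ∈ A - A always (from a - a). The set is symmetric: if d ∈ A - A then -d ∈ A - A.
Enumerate nonzero differences d = a - a' with a > a' (then include -d):
Positive differences: {1, 3, 7, 8, 10, 11}
Full difference set: {0} ∪ (positive diffs) ∪ (negative diffs).
|A - A| = 1 + 2·6 = 13 (matches direct enumeration: 13).

|A - A| = 13


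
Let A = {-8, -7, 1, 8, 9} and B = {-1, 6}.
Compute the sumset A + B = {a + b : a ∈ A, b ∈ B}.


A + B = {a + b : a ∈ A, b ∈ B}.
Enumerate all |A|·|B| = 5·2 = 10 pairs (a, b) and collect distinct sums.
a = -8: -8+-1=-9, -8+6=-2
a = -7: -7+-1=-8, -7+6=-1
a = 1: 1+-1=0, 1+6=7
a = 8: 8+-1=7, 8+6=14
a = 9: 9+-1=8, 9+6=15
Collecting distinct sums: A + B = {-9, -8, -2, -1, 0, 7, 8, 14, 15}
|A + B| = 9

A + B = {-9, -8, -2, -1, 0, 7, 8, 14, 15}


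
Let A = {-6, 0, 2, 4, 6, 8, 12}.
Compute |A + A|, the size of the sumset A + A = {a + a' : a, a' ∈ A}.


A + A = {a + a' : a, a' ∈ A}; |A| = 7.
General bounds: 2|A| - 1 ≤ |A + A| ≤ |A|(|A|+1)/2, i.e. 13 ≤ |A + A| ≤ 28.
Lower bound 2|A|-1 is attained iff A is an arithmetic progression.
Enumerate sums a + a' for a ≤ a' (symmetric, so this suffices):
a = -6: -6+-6=-12, -6+0=-6, -6+2=-4, -6+4=-2, -6+6=0, -6+8=2, -6+12=6
a = 0: 0+0=0, 0+2=2, 0+4=4, 0+6=6, 0+8=8, 0+12=12
a = 2: 2+2=4, 2+4=6, 2+6=8, 2+8=10, 2+12=14
a = 4: 4+4=8, 4+6=10, 4+8=12, 4+12=16
a = 6: 6+6=12, 6+8=14, 6+12=18
a = 8: 8+8=16, 8+12=20
a = 12: 12+12=24
Distinct sums: {-12, -6, -4, -2, 0, 2, 4, 6, 8, 10, 12, 14, 16, 18, 20, 24}
|A + A| = 16

|A + A| = 16


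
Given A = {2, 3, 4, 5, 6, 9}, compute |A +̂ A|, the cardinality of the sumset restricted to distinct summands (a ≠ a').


Restricted sumset: A +̂ A = {a + a' : a ∈ A, a' ∈ A, a ≠ a'}.
Equivalently, take A + A and drop any sum 2a that is achievable ONLY as a + a for a ∈ A (i.e. sums representable only with equal summands).
Enumerate pairs (a, a') with a < a' (symmetric, so each unordered pair gives one sum; this covers all a ≠ a'):
  2 + 3 = 5
  2 + 4 = 6
  2 + 5 = 7
  2 + 6 = 8
  2 + 9 = 11
  3 + 4 = 7
  3 + 5 = 8
  3 + 6 = 9
  3 + 9 = 12
  4 + 5 = 9
  4 + 6 = 10
  4 + 9 = 13
  5 + 6 = 11
  5 + 9 = 14
  6 + 9 = 15
Collected distinct sums: {5, 6, 7, 8, 9, 10, 11, 12, 13, 14, 15}
|A +̂ A| = 11
(Reference bound: |A +̂ A| ≥ 2|A| - 3 for |A| ≥ 2, with |A| = 6 giving ≥ 9.)

|A +̂ A| = 11


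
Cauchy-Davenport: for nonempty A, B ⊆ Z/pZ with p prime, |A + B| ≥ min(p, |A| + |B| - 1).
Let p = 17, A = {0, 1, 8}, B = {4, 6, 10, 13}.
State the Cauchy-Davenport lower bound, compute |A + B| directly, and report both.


Cauchy-Davenport: |A + B| ≥ min(p, |A| + |B| - 1) for A, B nonempty in Z/pZ.
|A| = 3, |B| = 4, p = 17.
CD lower bound = min(17, 3 + 4 - 1) = min(17, 6) = 6.
Compute A + B mod 17 directly:
a = 0: 0+4=4, 0+6=6, 0+10=10, 0+13=13
a = 1: 1+4=5, 1+6=7, 1+10=11, 1+13=14
a = 8: 8+4=12, 8+6=14, 8+10=1, 8+13=4
A + B = {1, 4, 5, 6, 7, 10, 11, 12, 13, 14}, so |A + B| = 10.
Verify: 10 ≥ 6? Yes ✓.

CD lower bound = 6, actual |A + B| = 10.


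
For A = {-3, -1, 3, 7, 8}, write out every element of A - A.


A - A = {a - a' : a, a' ∈ A}.
Compute a - a' for each ordered pair (a, a'):
a = -3: -3--3=0, -3--1=-2, -3-3=-6, -3-7=-10, -3-8=-11
a = -1: -1--3=2, -1--1=0, -1-3=-4, -1-7=-8, -1-8=-9
a = 3: 3--3=6, 3--1=4, 3-3=0, 3-7=-4, 3-8=-5
a = 7: 7--3=10, 7--1=8, 7-3=4, 7-7=0, 7-8=-1
a = 8: 8--3=11, 8--1=9, 8-3=5, 8-7=1, 8-8=0
Collecting distinct values (and noting 0 appears from a-a):
A - A = {-11, -10, -9, -8, -6, -5, -4, -2, -1, 0, 1, 2, 4, 5, 6, 8, 9, 10, 11}
|A - A| = 19

A - A = {-11, -10, -9, -8, -6, -5, -4, -2, -1, 0, 1, 2, 4, 5, 6, 8, 9, 10, 11}


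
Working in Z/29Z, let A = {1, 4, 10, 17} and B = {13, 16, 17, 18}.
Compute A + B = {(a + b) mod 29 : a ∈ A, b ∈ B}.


Work in Z/29Z: reduce every sum a + b modulo 29.
Enumerate all 16 pairs:
a = 1: 1+13=14, 1+16=17, 1+17=18, 1+18=19
a = 4: 4+13=17, 4+16=20, 4+17=21, 4+18=22
a = 10: 10+13=23, 10+16=26, 10+17=27, 10+18=28
a = 17: 17+13=1, 17+16=4, 17+17=5, 17+18=6
Distinct residues collected: {1, 4, 5, 6, 14, 17, 18, 19, 20, 21, 22, 23, 26, 27, 28}
|A + B| = 15 (out of 29 total residues).

A + B = {1, 4, 5, 6, 14, 17, 18, 19, 20, 21, 22, 23, 26, 27, 28}


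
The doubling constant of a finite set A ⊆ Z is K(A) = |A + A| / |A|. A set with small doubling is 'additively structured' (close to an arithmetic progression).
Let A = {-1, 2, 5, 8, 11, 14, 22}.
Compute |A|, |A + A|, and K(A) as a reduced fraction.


|A| = 7.
Compute A + A by enumerating all 49 pairs.
A + A = {-2, 1, 4, 7, 10, 13, 16, 19, 21, 22, 24, 25, 27, 28, 30, 33, 36, 44}, so |A + A| = 18.
K = |A + A| / |A| = 18/7 (already in lowest terms) ≈ 2.5714.
Reference: AP of size 7 gives K = 13/7 ≈ 1.8571; a fully generic set of size 7 gives K ≈ 4.0000.

|A| = 7, |A + A| = 18, K = 18/7.


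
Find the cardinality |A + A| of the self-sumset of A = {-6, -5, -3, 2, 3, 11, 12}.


A + A = {a + a' : a, a' ∈ A}; |A| = 7.
General bounds: 2|A| - 1 ≤ |A + A| ≤ |A|(|A|+1)/2, i.e. 13 ≤ |A + A| ≤ 28.
Lower bound 2|A|-1 is attained iff A is an arithmetic progression.
Enumerate sums a + a' for a ≤ a' (symmetric, so this suffices):
a = -6: -6+-6=-12, -6+-5=-11, -6+-3=-9, -6+2=-4, -6+3=-3, -6+11=5, -6+12=6
a = -5: -5+-5=-10, -5+-3=-8, -5+2=-3, -5+3=-2, -5+11=6, -5+12=7
a = -3: -3+-3=-6, -3+2=-1, -3+3=0, -3+11=8, -3+12=9
a = 2: 2+2=4, 2+3=5, 2+11=13, 2+12=14
a = 3: 3+3=6, 3+11=14, 3+12=15
a = 11: 11+11=22, 11+12=23
a = 12: 12+12=24
Distinct sums: {-12, -11, -10, -9, -8, -6, -4, -3, -2, -1, 0, 4, 5, 6, 7, 8, 9, 13, 14, 15, 22, 23, 24}
|A + A| = 23

|A + A| = 23


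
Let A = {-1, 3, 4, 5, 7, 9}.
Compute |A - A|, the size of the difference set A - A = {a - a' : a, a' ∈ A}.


A - A = {a - a' : a, a' ∈ A}; |A| = 6.
Bounds: 2|A|-1 ≤ |A - A| ≤ |A|² - |A| + 1, i.e. 11 ≤ |A - A| ≤ 31.
Note: 0 ∈ A - A always (from a - a). The set is symmetric: if d ∈ A - A then -d ∈ A - A.
Enumerate nonzero differences d = a - a' with a > a' (then include -d):
Positive differences: {1, 2, 3, 4, 5, 6, 8, 10}
Full difference set: {0} ∪ (positive diffs) ∪ (negative diffs).
|A - A| = 1 + 2·8 = 17 (matches direct enumeration: 17).

|A - A| = 17


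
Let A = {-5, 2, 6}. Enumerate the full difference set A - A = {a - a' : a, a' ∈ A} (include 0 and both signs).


A - A = {a - a' : a, a' ∈ A}.
Compute a - a' for each ordered pair (a, a'):
a = -5: -5--5=0, -5-2=-7, -5-6=-11
a = 2: 2--5=7, 2-2=0, 2-6=-4
a = 6: 6--5=11, 6-2=4, 6-6=0
Collecting distinct values (and noting 0 appears from a-a):
A - A = {-11, -7, -4, 0, 4, 7, 11}
|A - A| = 7

A - A = {-11, -7, -4, 0, 4, 7, 11}


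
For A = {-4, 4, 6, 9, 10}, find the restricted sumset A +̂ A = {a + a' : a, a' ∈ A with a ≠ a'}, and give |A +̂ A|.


Restricted sumset: A +̂ A = {a + a' : a ∈ A, a' ∈ A, a ≠ a'}.
Equivalently, take A + A and drop any sum 2a that is achievable ONLY as a + a for a ∈ A (i.e. sums representable only with equal summands).
Enumerate pairs (a, a') with a < a' (symmetric, so each unordered pair gives one sum; this covers all a ≠ a'):
  -4 + 4 = 0
  -4 + 6 = 2
  -4 + 9 = 5
  -4 + 10 = 6
  4 + 6 = 10
  4 + 9 = 13
  4 + 10 = 14
  6 + 9 = 15
  6 + 10 = 16
  9 + 10 = 19
Collected distinct sums: {0, 2, 5, 6, 10, 13, 14, 15, 16, 19}
|A +̂ A| = 10
(Reference bound: |A +̂ A| ≥ 2|A| - 3 for |A| ≥ 2, with |A| = 5 giving ≥ 7.)

|A +̂ A| = 10


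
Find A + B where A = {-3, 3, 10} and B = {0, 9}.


A + B = {a + b : a ∈ A, b ∈ B}.
Enumerate all |A|·|B| = 3·2 = 6 pairs (a, b) and collect distinct sums.
a = -3: -3+0=-3, -3+9=6
a = 3: 3+0=3, 3+9=12
a = 10: 10+0=10, 10+9=19
Collecting distinct sums: A + B = {-3, 3, 6, 10, 12, 19}
|A + B| = 6

A + B = {-3, 3, 6, 10, 12, 19}


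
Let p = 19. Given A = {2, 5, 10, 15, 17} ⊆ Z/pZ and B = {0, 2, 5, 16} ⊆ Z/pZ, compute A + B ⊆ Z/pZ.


Work in Z/19Z: reduce every sum a + b modulo 19.
Enumerate all 20 pairs:
a = 2: 2+0=2, 2+2=4, 2+5=7, 2+16=18
a = 5: 5+0=5, 5+2=7, 5+5=10, 5+16=2
a = 10: 10+0=10, 10+2=12, 10+5=15, 10+16=7
a = 15: 15+0=15, 15+2=17, 15+5=1, 15+16=12
a = 17: 17+0=17, 17+2=0, 17+5=3, 17+16=14
Distinct residues collected: {0, 1, 2, 3, 4, 5, 7, 10, 12, 14, 15, 17, 18}
|A + B| = 13 (out of 19 total residues).

A + B = {0, 1, 2, 3, 4, 5, 7, 10, 12, 14, 15, 17, 18}


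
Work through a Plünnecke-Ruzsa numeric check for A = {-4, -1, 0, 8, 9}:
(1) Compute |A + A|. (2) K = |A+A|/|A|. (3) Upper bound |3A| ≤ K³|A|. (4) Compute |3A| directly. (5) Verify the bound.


|A| = 5.
Step 1: Compute A + A by enumerating all 25 pairs.
A + A = {-8, -5, -4, -2, -1, 0, 4, 5, 7, 8, 9, 16, 17, 18}, so |A + A| = 14.
Step 2: Doubling constant K = |A + A|/|A| = 14/5 = 14/5 ≈ 2.8000.
Step 3: Plünnecke-Ruzsa gives |3A| ≤ K³·|A| = (2.8000)³ · 5 ≈ 109.7600.
Step 4: Compute 3A = A + A + A directly by enumerating all triples (a,b,c) ∈ A³; |3A| = 29.
Step 5: Check 29 ≤ 109.7600? Yes ✓.

K = 14/5, Plünnecke-Ruzsa bound K³|A| ≈ 109.7600, |3A| = 29, inequality holds.


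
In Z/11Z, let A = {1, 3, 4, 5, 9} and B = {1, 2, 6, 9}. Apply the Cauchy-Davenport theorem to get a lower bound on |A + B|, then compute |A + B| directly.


Cauchy-Davenport: |A + B| ≥ min(p, |A| + |B| - 1) for A, B nonempty in Z/pZ.
|A| = 5, |B| = 4, p = 11.
CD lower bound = min(11, 5 + 4 - 1) = min(11, 8) = 8.
Compute A + B mod 11 directly:
a = 1: 1+1=2, 1+2=3, 1+6=7, 1+9=10
a = 3: 3+1=4, 3+2=5, 3+6=9, 3+9=1
a = 4: 4+1=5, 4+2=6, 4+6=10, 4+9=2
a = 5: 5+1=6, 5+2=7, 5+6=0, 5+9=3
a = 9: 9+1=10, 9+2=0, 9+6=4, 9+9=7
A + B = {0, 1, 2, 3, 4, 5, 6, 7, 9, 10}, so |A + B| = 10.
Verify: 10 ≥ 8? Yes ✓.

CD lower bound = 8, actual |A + B| = 10.


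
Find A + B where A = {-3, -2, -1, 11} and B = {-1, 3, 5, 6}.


A + B = {a + b : a ∈ A, b ∈ B}.
Enumerate all |A|·|B| = 4·4 = 16 pairs (a, b) and collect distinct sums.
a = -3: -3+-1=-4, -3+3=0, -3+5=2, -3+6=3
a = -2: -2+-1=-3, -2+3=1, -2+5=3, -2+6=4
a = -1: -1+-1=-2, -1+3=2, -1+5=4, -1+6=5
a = 11: 11+-1=10, 11+3=14, 11+5=16, 11+6=17
Collecting distinct sums: A + B = {-4, -3, -2, 0, 1, 2, 3, 4, 5, 10, 14, 16, 17}
|A + B| = 13

A + B = {-4, -3, -2, 0, 1, 2, 3, 4, 5, 10, 14, 16, 17}


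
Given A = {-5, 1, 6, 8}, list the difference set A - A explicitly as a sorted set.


A - A = {a - a' : a, a' ∈ A}.
Compute a - a' for each ordered pair (a, a'):
a = -5: -5--5=0, -5-1=-6, -5-6=-11, -5-8=-13
a = 1: 1--5=6, 1-1=0, 1-6=-5, 1-8=-7
a = 6: 6--5=11, 6-1=5, 6-6=0, 6-8=-2
a = 8: 8--5=13, 8-1=7, 8-6=2, 8-8=0
Collecting distinct values (and noting 0 appears from a-a):
A - A = {-13, -11, -7, -6, -5, -2, 0, 2, 5, 6, 7, 11, 13}
|A - A| = 13

A - A = {-13, -11, -7, -6, -5, -2, 0, 2, 5, 6, 7, 11, 13}


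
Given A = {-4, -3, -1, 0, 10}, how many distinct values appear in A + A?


A + A = {a + a' : a, a' ∈ A}; |A| = 5.
General bounds: 2|A| - 1 ≤ |A + A| ≤ |A|(|A|+1)/2, i.e. 9 ≤ |A + A| ≤ 15.
Lower bound 2|A|-1 is attained iff A is an arithmetic progression.
Enumerate sums a + a' for a ≤ a' (symmetric, so this suffices):
a = -4: -4+-4=-8, -4+-3=-7, -4+-1=-5, -4+0=-4, -4+10=6
a = -3: -3+-3=-6, -3+-1=-4, -3+0=-3, -3+10=7
a = -1: -1+-1=-2, -1+0=-1, -1+10=9
a = 0: 0+0=0, 0+10=10
a = 10: 10+10=20
Distinct sums: {-8, -7, -6, -5, -4, -3, -2, -1, 0, 6, 7, 9, 10, 20}
|A + A| = 14

|A + A| = 14


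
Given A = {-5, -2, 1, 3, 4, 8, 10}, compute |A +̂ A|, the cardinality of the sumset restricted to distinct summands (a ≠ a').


Restricted sumset: A +̂ A = {a + a' : a ∈ A, a' ∈ A, a ≠ a'}.
Equivalently, take A + A and drop any sum 2a that is achievable ONLY as a + a for a ∈ A (i.e. sums representable only with equal summands).
Enumerate pairs (a, a') with a < a' (symmetric, so each unordered pair gives one sum; this covers all a ≠ a'):
  -5 + -2 = -7
  -5 + 1 = -4
  -5 + 3 = -2
  -5 + 4 = -1
  -5 + 8 = 3
  -5 + 10 = 5
  -2 + 1 = -1
  -2 + 3 = 1
  -2 + 4 = 2
  -2 + 8 = 6
  -2 + 10 = 8
  1 + 3 = 4
  1 + 4 = 5
  1 + 8 = 9
  1 + 10 = 11
  3 + 4 = 7
  3 + 8 = 11
  3 + 10 = 13
  4 + 8 = 12
  4 + 10 = 14
  8 + 10 = 18
Collected distinct sums: {-7, -4, -2, -1, 1, 2, 3, 4, 5, 6, 7, 8, 9, 11, 12, 13, 14, 18}
|A +̂ A| = 18
(Reference bound: |A +̂ A| ≥ 2|A| - 3 for |A| ≥ 2, with |A| = 7 giving ≥ 11.)

|A +̂ A| = 18


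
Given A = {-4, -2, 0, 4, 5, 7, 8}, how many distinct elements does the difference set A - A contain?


A - A = {a - a' : a, a' ∈ A}; |A| = 7.
Bounds: 2|A|-1 ≤ |A - A| ≤ |A|² - |A| + 1, i.e. 13 ≤ |A - A| ≤ 43.
Note: 0 ∈ A - A always (from a - a). The set is symmetric: if d ∈ A - A then -d ∈ A - A.
Enumerate nonzero differences d = a - a' with a > a' (then include -d):
Positive differences: {1, 2, 3, 4, 5, 6, 7, 8, 9, 10, 11, 12}
Full difference set: {0} ∪ (positive diffs) ∪ (negative diffs).
|A - A| = 1 + 2·12 = 25 (matches direct enumeration: 25).

|A - A| = 25


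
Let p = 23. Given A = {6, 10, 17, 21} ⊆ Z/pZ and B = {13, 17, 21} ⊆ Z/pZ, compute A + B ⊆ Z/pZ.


Work in Z/23Z: reduce every sum a + b modulo 23.
Enumerate all 12 pairs:
a = 6: 6+13=19, 6+17=0, 6+21=4
a = 10: 10+13=0, 10+17=4, 10+21=8
a = 17: 17+13=7, 17+17=11, 17+21=15
a = 21: 21+13=11, 21+17=15, 21+21=19
Distinct residues collected: {0, 4, 7, 8, 11, 15, 19}
|A + B| = 7 (out of 23 total residues).

A + B = {0, 4, 7, 8, 11, 15, 19}


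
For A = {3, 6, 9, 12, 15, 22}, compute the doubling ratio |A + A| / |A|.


|A| = 6.
Compute A + A by enumerating all 36 pairs.
A + A = {6, 9, 12, 15, 18, 21, 24, 25, 27, 28, 30, 31, 34, 37, 44}, so |A + A| = 15.
K = |A + A| / |A| = 15/6 = 5/2 ≈ 2.5000.
Reference: AP of size 6 gives K = 11/6 ≈ 1.8333; a fully generic set of size 6 gives K ≈ 3.5000.

|A| = 6, |A + A| = 15, K = 15/6 = 5/2.


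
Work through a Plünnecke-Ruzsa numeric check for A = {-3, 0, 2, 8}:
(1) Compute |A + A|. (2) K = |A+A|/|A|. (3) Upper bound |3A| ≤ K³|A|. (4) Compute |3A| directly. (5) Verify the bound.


|A| = 4.
Step 1: Compute A + A by enumerating all 16 pairs.
A + A = {-6, -3, -1, 0, 2, 4, 5, 8, 10, 16}, so |A + A| = 10.
Step 2: Doubling constant K = |A + A|/|A| = 10/4 = 10/4 ≈ 2.5000.
Step 3: Plünnecke-Ruzsa gives |3A| ≤ K³·|A| = (2.5000)³ · 4 ≈ 62.5000.
Step 4: Compute 3A = A + A + A directly by enumerating all triples (a,b,c) ∈ A³; |3A| = 19.
Step 5: Check 19 ≤ 62.5000? Yes ✓.

K = 10/4, Plünnecke-Ruzsa bound K³|A| ≈ 62.5000, |3A| = 19, inequality holds.


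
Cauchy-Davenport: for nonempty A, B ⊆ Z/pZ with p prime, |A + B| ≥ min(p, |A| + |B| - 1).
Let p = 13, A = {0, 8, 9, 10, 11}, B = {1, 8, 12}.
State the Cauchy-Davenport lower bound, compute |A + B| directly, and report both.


Cauchy-Davenport: |A + B| ≥ min(p, |A| + |B| - 1) for A, B nonempty in Z/pZ.
|A| = 5, |B| = 3, p = 13.
CD lower bound = min(13, 5 + 3 - 1) = min(13, 7) = 7.
Compute A + B mod 13 directly:
a = 0: 0+1=1, 0+8=8, 0+12=12
a = 8: 8+1=9, 8+8=3, 8+12=7
a = 9: 9+1=10, 9+8=4, 9+12=8
a = 10: 10+1=11, 10+8=5, 10+12=9
a = 11: 11+1=12, 11+8=6, 11+12=10
A + B = {1, 3, 4, 5, 6, 7, 8, 9, 10, 11, 12}, so |A + B| = 11.
Verify: 11 ≥ 7? Yes ✓.

CD lower bound = 7, actual |A + B| = 11.


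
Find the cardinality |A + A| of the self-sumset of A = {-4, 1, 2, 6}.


A + A = {a + a' : a, a' ∈ A}; |A| = 4.
General bounds: 2|A| - 1 ≤ |A + A| ≤ |A|(|A|+1)/2, i.e. 7 ≤ |A + A| ≤ 10.
Lower bound 2|A|-1 is attained iff A is an arithmetic progression.
Enumerate sums a + a' for a ≤ a' (symmetric, so this suffices):
a = -4: -4+-4=-8, -4+1=-3, -4+2=-2, -4+6=2
a = 1: 1+1=2, 1+2=3, 1+6=7
a = 2: 2+2=4, 2+6=8
a = 6: 6+6=12
Distinct sums: {-8, -3, -2, 2, 3, 4, 7, 8, 12}
|A + A| = 9

|A + A| = 9


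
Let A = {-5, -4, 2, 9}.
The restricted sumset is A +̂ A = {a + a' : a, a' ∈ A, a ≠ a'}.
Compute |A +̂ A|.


Restricted sumset: A +̂ A = {a + a' : a ∈ A, a' ∈ A, a ≠ a'}.
Equivalently, take A + A and drop any sum 2a that is achievable ONLY as a + a for a ∈ A (i.e. sums representable only with equal summands).
Enumerate pairs (a, a') with a < a' (symmetric, so each unordered pair gives one sum; this covers all a ≠ a'):
  -5 + -4 = -9
  -5 + 2 = -3
  -5 + 9 = 4
  -4 + 2 = -2
  -4 + 9 = 5
  2 + 9 = 11
Collected distinct sums: {-9, -3, -2, 4, 5, 11}
|A +̂ A| = 6
(Reference bound: |A +̂ A| ≥ 2|A| - 3 for |A| ≥ 2, with |A| = 4 giving ≥ 5.)

|A +̂ A| = 6


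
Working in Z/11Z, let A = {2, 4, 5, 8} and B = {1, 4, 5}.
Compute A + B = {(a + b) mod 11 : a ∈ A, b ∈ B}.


Work in Z/11Z: reduce every sum a + b modulo 11.
Enumerate all 12 pairs:
a = 2: 2+1=3, 2+4=6, 2+5=7
a = 4: 4+1=5, 4+4=8, 4+5=9
a = 5: 5+1=6, 5+4=9, 5+5=10
a = 8: 8+1=9, 8+4=1, 8+5=2
Distinct residues collected: {1, 2, 3, 5, 6, 7, 8, 9, 10}
|A + B| = 9 (out of 11 total residues).

A + B = {1, 2, 3, 5, 6, 7, 8, 9, 10}


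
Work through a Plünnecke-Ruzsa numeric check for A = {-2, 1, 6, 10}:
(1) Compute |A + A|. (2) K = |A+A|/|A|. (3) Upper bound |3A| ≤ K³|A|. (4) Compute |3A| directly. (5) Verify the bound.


|A| = 4.
Step 1: Compute A + A by enumerating all 16 pairs.
A + A = {-4, -1, 2, 4, 7, 8, 11, 12, 16, 20}, so |A + A| = 10.
Step 2: Doubling constant K = |A + A|/|A| = 10/4 = 10/4 ≈ 2.5000.
Step 3: Plünnecke-Ruzsa gives |3A| ≤ K³·|A| = (2.5000)³ · 4 ≈ 62.5000.
Step 4: Compute 3A = A + A + A directly by enumerating all triples (a,b,c) ∈ A³; |3A| = 19.
Step 5: Check 19 ≤ 62.5000? Yes ✓.

K = 10/4, Plünnecke-Ruzsa bound K³|A| ≈ 62.5000, |3A| = 19, inequality holds.


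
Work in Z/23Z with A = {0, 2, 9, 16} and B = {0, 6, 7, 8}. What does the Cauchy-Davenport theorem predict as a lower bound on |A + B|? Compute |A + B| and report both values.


Cauchy-Davenport: |A + B| ≥ min(p, |A| + |B| - 1) for A, B nonempty in Z/pZ.
|A| = 4, |B| = 4, p = 23.
CD lower bound = min(23, 4 + 4 - 1) = min(23, 7) = 7.
Compute A + B mod 23 directly:
a = 0: 0+0=0, 0+6=6, 0+7=7, 0+8=8
a = 2: 2+0=2, 2+6=8, 2+7=9, 2+8=10
a = 9: 9+0=9, 9+6=15, 9+7=16, 9+8=17
a = 16: 16+0=16, 16+6=22, 16+7=0, 16+8=1
A + B = {0, 1, 2, 6, 7, 8, 9, 10, 15, 16, 17, 22}, so |A + B| = 12.
Verify: 12 ≥ 7? Yes ✓.

CD lower bound = 7, actual |A + B| = 12.
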